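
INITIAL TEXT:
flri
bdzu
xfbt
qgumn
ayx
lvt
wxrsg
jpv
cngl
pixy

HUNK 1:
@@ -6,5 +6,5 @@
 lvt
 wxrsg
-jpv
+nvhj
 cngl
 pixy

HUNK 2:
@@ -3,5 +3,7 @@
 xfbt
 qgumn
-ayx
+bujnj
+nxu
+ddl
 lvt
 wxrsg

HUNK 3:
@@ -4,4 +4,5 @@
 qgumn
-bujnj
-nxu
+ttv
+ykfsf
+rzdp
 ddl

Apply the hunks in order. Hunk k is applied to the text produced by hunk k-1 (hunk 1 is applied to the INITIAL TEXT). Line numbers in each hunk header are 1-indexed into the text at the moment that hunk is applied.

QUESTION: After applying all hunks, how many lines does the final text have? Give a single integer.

Hunk 1: at line 6 remove [jpv] add [nvhj] -> 10 lines: flri bdzu xfbt qgumn ayx lvt wxrsg nvhj cngl pixy
Hunk 2: at line 3 remove [ayx] add [bujnj,nxu,ddl] -> 12 lines: flri bdzu xfbt qgumn bujnj nxu ddl lvt wxrsg nvhj cngl pixy
Hunk 3: at line 4 remove [bujnj,nxu] add [ttv,ykfsf,rzdp] -> 13 lines: flri bdzu xfbt qgumn ttv ykfsf rzdp ddl lvt wxrsg nvhj cngl pixy
Final line count: 13

Answer: 13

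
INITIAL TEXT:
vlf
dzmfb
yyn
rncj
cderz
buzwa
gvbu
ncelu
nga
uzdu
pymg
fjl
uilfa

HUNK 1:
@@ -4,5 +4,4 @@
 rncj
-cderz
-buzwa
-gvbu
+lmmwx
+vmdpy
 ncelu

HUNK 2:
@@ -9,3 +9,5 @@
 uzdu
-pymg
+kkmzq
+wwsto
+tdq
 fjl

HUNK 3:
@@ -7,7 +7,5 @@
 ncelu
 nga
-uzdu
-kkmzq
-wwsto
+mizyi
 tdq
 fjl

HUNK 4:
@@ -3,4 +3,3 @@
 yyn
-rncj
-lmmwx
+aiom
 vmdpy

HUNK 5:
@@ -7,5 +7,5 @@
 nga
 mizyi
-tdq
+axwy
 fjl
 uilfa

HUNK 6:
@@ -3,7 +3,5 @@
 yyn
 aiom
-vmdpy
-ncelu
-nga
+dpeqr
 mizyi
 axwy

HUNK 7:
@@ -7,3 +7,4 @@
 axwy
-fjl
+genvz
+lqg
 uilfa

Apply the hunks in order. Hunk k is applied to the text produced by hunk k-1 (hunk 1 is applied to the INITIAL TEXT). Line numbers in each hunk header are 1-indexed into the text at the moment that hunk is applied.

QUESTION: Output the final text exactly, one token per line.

Answer: vlf
dzmfb
yyn
aiom
dpeqr
mizyi
axwy
genvz
lqg
uilfa

Derivation:
Hunk 1: at line 4 remove [cderz,buzwa,gvbu] add [lmmwx,vmdpy] -> 12 lines: vlf dzmfb yyn rncj lmmwx vmdpy ncelu nga uzdu pymg fjl uilfa
Hunk 2: at line 9 remove [pymg] add [kkmzq,wwsto,tdq] -> 14 lines: vlf dzmfb yyn rncj lmmwx vmdpy ncelu nga uzdu kkmzq wwsto tdq fjl uilfa
Hunk 3: at line 7 remove [uzdu,kkmzq,wwsto] add [mizyi] -> 12 lines: vlf dzmfb yyn rncj lmmwx vmdpy ncelu nga mizyi tdq fjl uilfa
Hunk 4: at line 3 remove [rncj,lmmwx] add [aiom] -> 11 lines: vlf dzmfb yyn aiom vmdpy ncelu nga mizyi tdq fjl uilfa
Hunk 5: at line 7 remove [tdq] add [axwy] -> 11 lines: vlf dzmfb yyn aiom vmdpy ncelu nga mizyi axwy fjl uilfa
Hunk 6: at line 3 remove [vmdpy,ncelu,nga] add [dpeqr] -> 9 lines: vlf dzmfb yyn aiom dpeqr mizyi axwy fjl uilfa
Hunk 7: at line 7 remove [fjl] add [genvz,lqg] -> 10 lines: vlf dzmfb yyn aiom dpeqr mizyi axwy genvz lqg uilfa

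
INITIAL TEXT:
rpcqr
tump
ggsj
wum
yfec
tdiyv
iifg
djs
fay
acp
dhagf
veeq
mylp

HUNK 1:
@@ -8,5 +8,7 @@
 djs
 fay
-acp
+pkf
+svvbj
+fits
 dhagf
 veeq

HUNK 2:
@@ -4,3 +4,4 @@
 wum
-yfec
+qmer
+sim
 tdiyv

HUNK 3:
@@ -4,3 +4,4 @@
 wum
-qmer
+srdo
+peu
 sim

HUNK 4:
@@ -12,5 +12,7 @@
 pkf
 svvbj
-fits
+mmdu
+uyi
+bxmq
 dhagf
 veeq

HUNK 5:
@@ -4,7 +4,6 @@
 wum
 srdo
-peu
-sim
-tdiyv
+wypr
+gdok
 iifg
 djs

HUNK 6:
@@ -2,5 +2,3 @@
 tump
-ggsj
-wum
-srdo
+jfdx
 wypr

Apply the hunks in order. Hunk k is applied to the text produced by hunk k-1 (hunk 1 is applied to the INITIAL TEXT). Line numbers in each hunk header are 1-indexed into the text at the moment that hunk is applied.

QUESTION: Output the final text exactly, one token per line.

Hunk 1: at line 8 remove [acp] add [pkf,svvbj,fits] -> 15 lines: rpcqr tump ggsj wum yfec tdiyv iifg djs fay pkf svvbj fits dhagf veeq mylp
Hunk 2: at line 4 remove [yfec] add [qmer,sim] -> 16 lines: rpcqr tump ggsj wum qmer sim tdiyv iifg djs fay pkf svvbj fits dhagf veeq mylp
Hunk 3: at line 4 remove [qmer] add [srdo,peu] -> 17 lines: rpcqr tump ggsj wum srdo peu sim tdiyv iifg djs fay pkf svvbj fits dhagf veeq mylp
Hunk 4: at line 12 remove [fits] add [mmdu,uyi,bxmq] -> 19 lines: rpcqr tump ggsj wum srdo peu sim tdiyv iifg djs fay pkf svvbj mmdu uyi bxmq dhagf veeq mylp
Hunk 5: at line 4 remove [peu,sim,tdiyv] add [wypr,gdok] -> 18 lines: rpcqr tump ggsj wum srdo wypr gdok iifg djs fay pkf svvbj mmdu uyi bxmq dhagf veeq mylp
Hunk 6: at line 2 remove [ggsj,wum,srdo] add [jfdx] -> 16 lines: rpcqr tump jfdx wypr gdok iifg djs fay pkf svvbj mmdu uyi bxmq dhagf veeq mylp

Answer: rpcqr
tump
jfdx
wypr
gdok
iifg
djs
fay
pkf
svvbj
mmdu
uyi
bxmq
dhagf
veeq
mylp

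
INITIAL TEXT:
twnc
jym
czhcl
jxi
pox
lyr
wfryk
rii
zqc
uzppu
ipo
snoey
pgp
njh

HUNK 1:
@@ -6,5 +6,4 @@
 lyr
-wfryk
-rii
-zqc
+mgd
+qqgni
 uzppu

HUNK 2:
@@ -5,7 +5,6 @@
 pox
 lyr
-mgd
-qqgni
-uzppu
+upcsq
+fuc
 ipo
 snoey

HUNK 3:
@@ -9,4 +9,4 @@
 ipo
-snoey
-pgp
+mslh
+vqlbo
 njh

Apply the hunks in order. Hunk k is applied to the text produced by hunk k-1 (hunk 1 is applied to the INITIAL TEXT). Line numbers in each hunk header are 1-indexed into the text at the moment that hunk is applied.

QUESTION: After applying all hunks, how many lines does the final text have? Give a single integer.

Answer: 12

Derivation:
Hunk 1: at line 6 remove [wfryk,rii,zqc] add [mgd,qqgni] -> 13 lines: twnc jym czhcl jxi pox lyr mgd qqgni uzppu ipo snoey pgp njh
Hunk 2: at line 5 remove [mgd,qqgni,uzppu] add [upcsq,fuc] -> 12 lines: twnc jym czhcl jxi pox lyr upcsq fuc ipo snoey pgp njh
Hunk 3: at line 9 remove [snoey,pgp] add [mslh,vqlbo] -> 12 lines: twnc jym czhcl jxi pox lyr upcsq fuc ipo mslh vqlbo njh
Final line count: 12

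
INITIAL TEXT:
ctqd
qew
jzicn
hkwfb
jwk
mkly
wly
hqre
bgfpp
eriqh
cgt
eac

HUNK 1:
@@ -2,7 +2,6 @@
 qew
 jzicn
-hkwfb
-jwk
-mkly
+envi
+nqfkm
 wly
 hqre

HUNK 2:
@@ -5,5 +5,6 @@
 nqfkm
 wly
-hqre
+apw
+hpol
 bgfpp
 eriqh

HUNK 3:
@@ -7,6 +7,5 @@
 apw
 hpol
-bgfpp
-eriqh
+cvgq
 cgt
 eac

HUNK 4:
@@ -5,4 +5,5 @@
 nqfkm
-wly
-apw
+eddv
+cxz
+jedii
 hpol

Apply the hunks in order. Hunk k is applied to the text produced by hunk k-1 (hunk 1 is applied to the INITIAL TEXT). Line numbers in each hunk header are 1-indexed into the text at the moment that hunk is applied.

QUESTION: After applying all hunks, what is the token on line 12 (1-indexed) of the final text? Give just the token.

Answer: eac

Derivation:
Hunk 1: at line 2 remove [hkwfb,jwk,mkly] add [envi,nqfkm] -> 11 lines: ctqd qew jzicn envi nqfkm wly hqre bgfpp eriqh cgt eac
Hunk 2: at line 5 remove [hqre] add [apw,hpol] -> 12 lines: ctqd qew jzicn envi nqfkm wly apw hpol bgfpp eriqh cgt eac
Hunk 3: at line 7 remove [bgfpp,eriqh] add [cvgq] -> 11 lines: ctqd qew jzicn envi nqfkm wly apw hpol cvgq cgt eac
Hunk 4: at line 5 remove [wly,apw] add [eddv,cxz,jedii] -> 12 lines: ctqd qew jzicn envi nqfkm eddv cxz jedii hpol cvgq cgt eac
Final line 12: eac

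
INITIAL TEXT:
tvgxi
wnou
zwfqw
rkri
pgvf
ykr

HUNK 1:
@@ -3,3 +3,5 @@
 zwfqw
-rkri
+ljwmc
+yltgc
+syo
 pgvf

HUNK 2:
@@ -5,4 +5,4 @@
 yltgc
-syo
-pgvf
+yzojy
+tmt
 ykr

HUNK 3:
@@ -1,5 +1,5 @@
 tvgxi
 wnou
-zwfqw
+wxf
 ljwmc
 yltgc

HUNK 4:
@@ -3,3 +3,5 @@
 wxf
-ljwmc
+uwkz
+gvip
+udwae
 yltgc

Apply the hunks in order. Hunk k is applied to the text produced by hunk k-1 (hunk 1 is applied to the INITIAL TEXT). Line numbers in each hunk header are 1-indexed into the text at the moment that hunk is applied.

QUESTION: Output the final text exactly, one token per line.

Hunk 1: at line 3 remove [rkri] add [ljwmc,yltgc,syo] -> 8 lines: tvgxi wnou zwfqw ljwmc yltgc syo pgvf ykr
Hunk 2: at line 5 remove [syo,pgvf] add [yzojy,tmt] -> 8 lines: tvgxi wnou zwfqw ljwmc yltgc yzojy tmt ykr
Hunk 3: at line 1 remove [zwfqw] add [wxf] -> 8 lines: tvgxi wnou wxf ljwmc yltgc yzojy tmt ykr
Hunk 4: at line 3 remove [ljwmc] add [uwkz,gvip,udwae] -> 10 lines: tvgxi wnou wxf uwkz gvip udwae yltgc yzojy tmt ykr

Answer: tvgxi
wnou
wxf
uwkz
gvip
udwae
yltgc
yzojy
tmt
ykr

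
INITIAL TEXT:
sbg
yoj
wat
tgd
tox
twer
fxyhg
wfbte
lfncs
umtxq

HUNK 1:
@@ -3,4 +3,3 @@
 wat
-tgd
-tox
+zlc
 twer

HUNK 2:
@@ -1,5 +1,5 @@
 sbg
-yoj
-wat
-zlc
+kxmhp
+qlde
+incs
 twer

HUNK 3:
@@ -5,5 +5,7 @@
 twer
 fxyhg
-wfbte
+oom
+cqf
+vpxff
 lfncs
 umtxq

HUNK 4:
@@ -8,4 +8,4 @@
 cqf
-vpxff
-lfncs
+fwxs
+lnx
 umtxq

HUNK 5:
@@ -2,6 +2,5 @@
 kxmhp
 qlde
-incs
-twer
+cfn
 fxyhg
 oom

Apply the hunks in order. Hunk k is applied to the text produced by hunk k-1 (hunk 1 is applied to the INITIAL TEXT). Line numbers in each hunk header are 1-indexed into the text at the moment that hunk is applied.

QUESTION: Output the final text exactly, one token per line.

Answer: sbg
kxmhp
qlde
cfn
fxyhg
oom
cqf
fwxs
lnx
umtxq

Derivation:
Hunk 1: at line 3 remove [tgd,tox] add [zlc] -> 9 lines: sbg yoj wat zlc twer fxyhg wfbte lfncs umtxq
Hunk 2: at line 1 remove [yoj,wat,zlc] add [kxmhp,qlde,incs] -> 9 lines: sbg kxmhp qlde incs twer fxyhg wfbte lfncs umtxq
Hunk 3: at line 5 remove [wfbte] add [oom,cqf,vpxff] -> 11 lines: sbg kxmhp qlde incs twer fxyhg oom cqf vpxff lfncs umtxq
Hunk 4: at line 8 remove [vpxff,lfncs] add [fwxs,lnx] -> 11 lines: sbg kxmhp qlde incs twer fxyhg oom cqf fwxs lnx umtxq
Hunk 5: at line 2 remove [incs,twer] add [cfn] -> 10 lines: sbg kxmhp qlde cfn fxyhg oom cqf fwxs lnx umtxq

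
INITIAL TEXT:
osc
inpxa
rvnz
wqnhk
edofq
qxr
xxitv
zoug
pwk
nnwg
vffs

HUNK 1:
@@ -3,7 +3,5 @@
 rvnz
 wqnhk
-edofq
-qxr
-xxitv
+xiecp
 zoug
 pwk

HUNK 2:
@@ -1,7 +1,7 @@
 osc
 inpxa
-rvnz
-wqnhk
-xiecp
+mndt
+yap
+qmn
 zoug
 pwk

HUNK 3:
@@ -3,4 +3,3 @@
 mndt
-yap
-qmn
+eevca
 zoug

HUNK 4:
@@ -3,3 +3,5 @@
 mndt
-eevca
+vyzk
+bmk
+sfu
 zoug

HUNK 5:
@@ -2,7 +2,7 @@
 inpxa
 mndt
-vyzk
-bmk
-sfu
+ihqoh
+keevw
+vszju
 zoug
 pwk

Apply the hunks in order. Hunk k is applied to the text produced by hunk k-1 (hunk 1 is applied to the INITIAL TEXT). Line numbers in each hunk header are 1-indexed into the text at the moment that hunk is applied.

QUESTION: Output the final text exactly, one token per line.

Answer: osc
inpxa
mndt
ihqoh
keevw
vszju
zoug
pwk
nnwg
vffs

Derivation:
Hunk 1: at line 3 remove [edofq,qxr,xxitv] add [xiecp] -> 9 lines: osc inpxa rvnz wqnhk xiecp zoug pwk nnwg vffs
Hunk 2: at line 1 remove [rvnz,wqnhk,xiecp] add [mndt,yap,qmn] -> 9 lines: osc inpxa mndt yap qmn zoug pwk nnwg vffs
Hunk 3: at line 3 remove [yap,qmn] add [eevca] -> 8 lines: osc inpxa mndt eevca zoug pwk nnwg vffs
Hunk 4: at line 3 remove [eevca] add [vyzk,bmk,sfu] -> 10 lines: osc inpxa mndt vyzk bmk sfu zoug pwk nnwg vffs
Hunk 5: at line 2 remove [vyzk,bmk,sfu] add [ihqoh,keevw,vszju] -> 10 lines: osc inpxa mndt ihqoh keevw vszju zoug pwk nnwg vffs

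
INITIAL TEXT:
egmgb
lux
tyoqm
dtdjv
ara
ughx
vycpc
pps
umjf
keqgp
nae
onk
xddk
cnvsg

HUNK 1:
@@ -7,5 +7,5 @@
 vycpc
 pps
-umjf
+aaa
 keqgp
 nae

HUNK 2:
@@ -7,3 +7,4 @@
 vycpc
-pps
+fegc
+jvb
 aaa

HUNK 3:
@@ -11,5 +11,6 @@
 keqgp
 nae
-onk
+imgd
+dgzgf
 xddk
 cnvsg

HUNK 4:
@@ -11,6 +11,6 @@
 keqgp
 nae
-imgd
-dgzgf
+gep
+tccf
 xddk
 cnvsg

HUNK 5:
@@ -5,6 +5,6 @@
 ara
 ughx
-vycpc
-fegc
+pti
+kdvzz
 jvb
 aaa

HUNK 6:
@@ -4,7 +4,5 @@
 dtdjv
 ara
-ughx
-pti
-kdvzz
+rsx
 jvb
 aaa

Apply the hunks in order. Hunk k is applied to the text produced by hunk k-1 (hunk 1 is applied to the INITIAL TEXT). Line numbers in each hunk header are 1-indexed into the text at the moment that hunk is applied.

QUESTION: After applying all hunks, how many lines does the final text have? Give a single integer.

Answer: 14

Derivation:
Hunk 1: at line 7 remove [umjf] add [aaa] -> 14 lines: egmgb lux tyoqm dtdjv ara ughx vycpc pps aaa keqgp nae onk xddk cnvsg
Hunk 2: at line 7 remove [pps] add [fegc,jvb] -> 15 lines: egmgb lux tyoqm dtdjv ara ughx vycpc fegc jvb aaa keqgp nae onk xddk cnvsg
Hunk 3: at line 11 remove [onk] add [imgd,dgzgf] -> 16 lines: egmgb lux tyoqm dtdjv ara ughx vycpc fegc jvb aaa keqgp nae imgd dgzgf xddk cnvsg
Hunk 4: at line 11 remove [imgd,dgzgf] add [gep,tccf] -> 16 lines: egmgb lux tyoqm dtdjv ara ughx vycpc fegc jvb aaa keqgp nae gep tccf xddk cnvsg
Hunk 5: at line 5 remove [vycpc,fegc] add [pti,kdvzz] -> 16 lines: egmgb lux tyoqm dtdjv ara ughx pti kdvzz jvb aaa keqgp nae gep tccf xddk cnvsg
Hunk 6: at line 4 remove [ughx,pti,kdvzz] add [rsx] -> 14 lines: egmgb lux tyoqm dtdjv ara rsx jvb aaa keqgp nae gep tccf xddk cnvsg
Final line count: 14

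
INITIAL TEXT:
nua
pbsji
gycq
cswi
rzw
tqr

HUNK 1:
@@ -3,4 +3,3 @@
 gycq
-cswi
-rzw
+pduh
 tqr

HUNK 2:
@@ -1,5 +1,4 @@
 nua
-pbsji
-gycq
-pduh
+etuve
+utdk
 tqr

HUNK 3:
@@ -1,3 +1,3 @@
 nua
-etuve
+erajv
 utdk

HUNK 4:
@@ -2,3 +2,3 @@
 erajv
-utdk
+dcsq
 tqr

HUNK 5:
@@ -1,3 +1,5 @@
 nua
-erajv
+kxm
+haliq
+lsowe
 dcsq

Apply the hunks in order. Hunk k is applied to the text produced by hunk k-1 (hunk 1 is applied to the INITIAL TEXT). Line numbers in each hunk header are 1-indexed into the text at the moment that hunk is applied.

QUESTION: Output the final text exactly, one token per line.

Hunk 1: at line 3 remove [cswi,rzw] add [pduh] -> 5 lines: nua pbsji gycq pduh tqr
Hunk 2: at line 1 remove [pbsji,gycq,pduh] add [etuve,utdk] -> 4 lines: nua etuve utdk tqr
Hunk 3: at line 1 remove [etuve] add [erajv] -> 4 lines: nua erajv utdk tqr
Hunk 4: at line 2 remove [utdk] add [dcsq] -> 4 lines: nua erajv dcsq tqr
Hunk 5: at line 1 remove [erajv] add [kxm,haliq,lsowe] -> 6 lines: nua kxm haliq lsowe dcsq tqr

Answer: nua
kxm
haliq
lsowe
dcsq
tqr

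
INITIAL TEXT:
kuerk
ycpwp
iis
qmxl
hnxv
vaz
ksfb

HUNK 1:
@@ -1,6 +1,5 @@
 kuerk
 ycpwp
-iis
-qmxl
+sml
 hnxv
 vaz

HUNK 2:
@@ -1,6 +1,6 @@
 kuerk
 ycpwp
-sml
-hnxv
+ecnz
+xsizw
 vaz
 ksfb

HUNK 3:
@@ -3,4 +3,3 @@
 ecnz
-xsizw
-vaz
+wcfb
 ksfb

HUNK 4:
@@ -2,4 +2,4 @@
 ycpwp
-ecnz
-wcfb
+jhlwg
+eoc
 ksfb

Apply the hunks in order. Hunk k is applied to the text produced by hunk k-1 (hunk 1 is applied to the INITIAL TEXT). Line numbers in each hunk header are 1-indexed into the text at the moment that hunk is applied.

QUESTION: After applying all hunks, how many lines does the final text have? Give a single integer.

Answer: 5

Derivation:
Hunk 1: at line 1 remove [iis,qmxl] add [sml] -> 6 lines: kuerk ycpwp sml hnxv vaz ksfb
Hunk 2: at line 1 remove [sml,hnxv] add [ecnz,xsizw] -> 6 lines: kuerk ycpwp ecnz xsizw vaz ksfb
Hunk 3: at line 3 remove [xsizw,vaz] add [wcfb] -> 5 lines: kuerk ycpwp ecnz wcfb ksfb
Hunk 4: at line 2 remove [ecnz,wcfb] add [jhlwg,eoc] -> 5 lines: kuerk ycpwp jhlwg eoc ksfb
Final line count: 5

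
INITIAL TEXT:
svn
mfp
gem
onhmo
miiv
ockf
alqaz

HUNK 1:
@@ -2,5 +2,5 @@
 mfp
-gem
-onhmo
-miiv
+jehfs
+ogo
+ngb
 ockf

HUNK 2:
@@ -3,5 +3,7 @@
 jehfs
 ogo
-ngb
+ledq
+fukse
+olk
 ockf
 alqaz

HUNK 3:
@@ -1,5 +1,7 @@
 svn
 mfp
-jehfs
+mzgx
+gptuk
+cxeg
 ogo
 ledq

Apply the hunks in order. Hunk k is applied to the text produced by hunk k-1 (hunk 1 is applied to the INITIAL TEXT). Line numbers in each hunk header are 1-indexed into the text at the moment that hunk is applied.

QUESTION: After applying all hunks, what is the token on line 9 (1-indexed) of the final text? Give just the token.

Answer: olk

Derivation:
Hunk 1: at line 2 remove [gem,onhmo,miiv] add [jehfs,ogo,ngb] -> 7 lines: svn mfp jehfs ogo ngb ockf alqaz
Hunk 2: at line 3 remove [ngb] add [ledq,fukse,olk] -> 9 lines: svn mfp jehfs ogo ledq fukse olk ockf alqaz
Hunk 3: at line 1 remove [jehfs] add [mzgx,gptuk,cxeg] -> 11 lines: svn mfp mzgx gptuk cxeg ogo ledq fukse olk ockf alqaz
Final line 9: olk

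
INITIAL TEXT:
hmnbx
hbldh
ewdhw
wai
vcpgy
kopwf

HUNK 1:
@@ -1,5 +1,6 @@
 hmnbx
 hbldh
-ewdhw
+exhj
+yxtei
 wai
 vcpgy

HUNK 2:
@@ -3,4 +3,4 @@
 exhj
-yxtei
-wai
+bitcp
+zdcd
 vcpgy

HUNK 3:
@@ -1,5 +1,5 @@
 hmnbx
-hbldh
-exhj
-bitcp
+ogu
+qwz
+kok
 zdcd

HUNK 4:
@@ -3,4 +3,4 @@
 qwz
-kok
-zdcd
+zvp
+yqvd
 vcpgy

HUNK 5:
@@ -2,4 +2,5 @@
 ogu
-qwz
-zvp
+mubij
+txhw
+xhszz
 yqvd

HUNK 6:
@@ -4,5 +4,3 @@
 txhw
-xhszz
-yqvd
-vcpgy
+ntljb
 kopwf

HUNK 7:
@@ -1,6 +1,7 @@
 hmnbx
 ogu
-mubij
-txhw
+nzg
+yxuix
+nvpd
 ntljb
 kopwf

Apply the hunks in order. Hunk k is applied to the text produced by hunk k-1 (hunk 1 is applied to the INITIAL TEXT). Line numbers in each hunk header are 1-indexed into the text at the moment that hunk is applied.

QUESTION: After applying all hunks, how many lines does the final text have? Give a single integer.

Hunk 1: at line 1 remove [ewdhw] add [exhj,yxtei] -> 7 lines: hmnbx hbldh exhj yxtei wai vcpgy kopwf
Hunk 2: at line 3 remove [yxtei,wai] add [bitcp,zdcd] -> 7 lines: hmnbx hbldh exhj bitcp zdcd vcpgy kopwf
Hunk 3: at line 1 remove [hbldh,exhj,bitcp] add [ogu,qwz,kok] -> 7 lines: hmnbx ogu qwz kok zdcd vcpgy kopwf
Hunk 4: at line 3 remove [kok,zdcd] add [zvp,yqvd] -> 7 lines: hmnbx ogu qwz zvp yqvd vcpgy kopwf
Hunk 5: at line 2 remove [qwz,zvp] add [mubij,txhw,xhszz] -> 8 lines: hmnbx ogu mubij txhw xhszz yqvd vcpgy kopwf
Hunk 6: at line 4 remove [xhszz,yqvd,vcpgy] add [ntljb] -> 6 lines: hmnbx ogu mubij txhw ntljb kopwf
Hunk 7: at line 1 remove [mubij,txhw] add [nzg,yxuix,nvpd] -> 7 lines: hmnbx ogu nzg yxuix nvpd ntljb kopwf
Final line count: 7

Answer: 7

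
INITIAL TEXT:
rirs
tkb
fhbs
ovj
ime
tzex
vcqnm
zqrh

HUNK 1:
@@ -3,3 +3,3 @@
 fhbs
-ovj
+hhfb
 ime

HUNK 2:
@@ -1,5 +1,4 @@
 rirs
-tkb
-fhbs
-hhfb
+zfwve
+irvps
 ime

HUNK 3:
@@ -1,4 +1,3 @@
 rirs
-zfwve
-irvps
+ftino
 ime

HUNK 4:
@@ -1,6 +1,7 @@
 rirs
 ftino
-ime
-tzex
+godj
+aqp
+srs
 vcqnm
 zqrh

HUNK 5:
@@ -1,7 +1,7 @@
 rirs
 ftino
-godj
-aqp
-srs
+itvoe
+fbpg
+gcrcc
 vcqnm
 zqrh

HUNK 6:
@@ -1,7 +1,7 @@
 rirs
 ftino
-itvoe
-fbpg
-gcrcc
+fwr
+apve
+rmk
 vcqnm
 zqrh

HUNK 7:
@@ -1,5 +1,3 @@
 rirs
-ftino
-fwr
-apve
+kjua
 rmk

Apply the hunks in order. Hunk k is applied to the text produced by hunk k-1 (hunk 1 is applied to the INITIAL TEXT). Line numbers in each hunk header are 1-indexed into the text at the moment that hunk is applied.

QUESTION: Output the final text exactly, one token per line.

Hunk 1: at line 3 remove [ovj] add [hhfb] -> 8 lines: rirs tkb fhbs hhfb ime tzex vcqnm zqrh
Hunk 2: at line 1 remove [tkb,fhbs,hhfb] add [zfwve,irvps] -> 7 lines: rirs zfwve irvps ime tzex vcqnm zqrh
Hunk 3: at line 1 remove [zfwve,irvps] add [ftino] -> 6 lines: rirs ftino ime tzex vcqnm zqrh
Hunk 4: at line 1 remove [ime,tzex] add [godj,aqp,srs] -> 7 lines: rirs ftino godj aqp srs vcqnm zqrh
Hunk 5: at line 1 remove [godj,aqp,srs] add [itvoe,fbpg,gcrcc] -> 7 lines: rirs ftino itvoe fbpg gcrcc vcqnm zqrh
Hunk 6: at line 1 remove [itvoe,fbpg,gcrcc] add [fwr,apve,rmk] -> 7 lines: rirs ftino fwr apve rmk vcqnm zqrh
Hunk 7: at line 1 remove [ftino,fwr,apve] add [kjua] -> 5 lines: rirs kjua rmk vcqnm zqrh

Answer: rirs
kjua
rmk
vcqnm
zqrh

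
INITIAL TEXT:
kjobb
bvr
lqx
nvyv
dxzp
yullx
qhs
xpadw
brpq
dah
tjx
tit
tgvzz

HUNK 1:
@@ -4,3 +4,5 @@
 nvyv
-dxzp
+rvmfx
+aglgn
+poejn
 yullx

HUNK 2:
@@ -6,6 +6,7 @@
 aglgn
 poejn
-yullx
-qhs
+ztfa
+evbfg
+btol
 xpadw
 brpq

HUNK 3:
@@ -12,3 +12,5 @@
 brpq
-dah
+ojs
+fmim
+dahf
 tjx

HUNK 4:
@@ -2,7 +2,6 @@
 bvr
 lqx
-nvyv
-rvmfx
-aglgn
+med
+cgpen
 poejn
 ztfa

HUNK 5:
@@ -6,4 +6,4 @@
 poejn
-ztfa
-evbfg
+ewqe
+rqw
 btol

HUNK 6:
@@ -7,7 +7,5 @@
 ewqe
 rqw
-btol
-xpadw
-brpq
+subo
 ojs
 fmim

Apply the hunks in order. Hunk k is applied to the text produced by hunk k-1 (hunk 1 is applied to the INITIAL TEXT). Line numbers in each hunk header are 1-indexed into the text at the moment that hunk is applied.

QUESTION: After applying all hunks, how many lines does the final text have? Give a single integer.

Hunk 1: at line 4 remove [dxzp] add [rvmfx,aglgn,poejn] -> 15 lines: kjobb bvr lqx nvyv rvmfx aglgn poejn yullx qhs xpadw brpq dah tjx tit tgvzz
Hunk 2: at line 6 remove [yullx,qhs] add [ztfa,evbfg,btol] -> 16 lines: kjobb bvr lqx nvyv rvmfx aglgn poejn ztfa evbfg btol xpadw brpq dah tjx tit tgvzz
Hunk 3: at line 12 remove [dah] add [ojs,fmim,dahf] -> 18 lines: kjobb bvr lqx nvyv rvmfx aglgn poejn ztfa evbfg btol xpadw brpq ojs fmim dahf tjx tit tgvzz
Hunk 4: at line 2 remove [nvyv,rvmfx,aglgn] add [med,cgpen] -> 17 lines: kjobb bvr lqx med cgpen poejn ztfa evbfg btol xpadw brpq ojs fmim dahf tjx tit tgvzz
Hunk 5: at line 6 remove [ztfa,evbfg] add [ewqe,rqw] -> 17 lines: kjobb bvr lqx med cgpen poejn ewqe rqw btol xpadw brpq ojs fmim dahf tjx tit tgvzz
Hunk 6: at line 7 remove [btol,xpadw,brpq] add [subo] -> 15 lines: kjobb bvr lqx med cgpen poejn ewqe rqw subo ojs fmim dahf tjx tit tgvzz
Final line count: 15

Answer: 15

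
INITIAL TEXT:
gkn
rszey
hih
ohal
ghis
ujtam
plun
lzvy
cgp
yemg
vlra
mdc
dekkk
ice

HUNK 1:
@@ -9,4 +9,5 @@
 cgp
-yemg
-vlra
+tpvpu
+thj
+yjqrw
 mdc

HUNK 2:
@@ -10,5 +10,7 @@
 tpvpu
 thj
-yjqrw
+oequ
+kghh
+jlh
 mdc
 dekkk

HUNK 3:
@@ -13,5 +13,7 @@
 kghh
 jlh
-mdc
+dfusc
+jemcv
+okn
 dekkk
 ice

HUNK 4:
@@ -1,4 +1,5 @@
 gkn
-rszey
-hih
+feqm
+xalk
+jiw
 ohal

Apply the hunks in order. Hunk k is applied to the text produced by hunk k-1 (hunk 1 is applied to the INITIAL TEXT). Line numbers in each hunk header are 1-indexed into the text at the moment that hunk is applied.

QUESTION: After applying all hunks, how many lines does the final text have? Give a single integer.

Answer: 20

Derivation:
Hunk 1: at line 9 remove [yemg,vlra] add [tpvpu,thj,yjqrw] -> 15 lines: gkn rszey hih ohal ghis ujtam plun lzvy cgp tpvpu thj yjqrw mdc dekkk ice
Hunk 2: at line 10 remove [yjqrw] add [oequ,kghh,jlh] -> 17 lines: gkn rszey hih ohal ghis ujtam plun lzvy cgp tpvpu thj oequ kghh jlh mdc dekkk ice
Hunk 3: at line 13 remove [mdc] add [dfusc,jemcv,okn] -> 19 lines: gkn rszey hih ohal ghis ujtam plun lzvy cgp tpvpu thj oequ kghh jlh dfusc jemcv okn dekkk ice
Hunk 4: at line 1 remove [rszey,hih] add [feqm,xalk,jiw] -> 20 lines: gkn feqm xalk jiw ohal ghis ujtam plun lzvy cgp tpvpu thj oequ kghh jlh dfusc jemcv okn dekkk ice
Final line count: 20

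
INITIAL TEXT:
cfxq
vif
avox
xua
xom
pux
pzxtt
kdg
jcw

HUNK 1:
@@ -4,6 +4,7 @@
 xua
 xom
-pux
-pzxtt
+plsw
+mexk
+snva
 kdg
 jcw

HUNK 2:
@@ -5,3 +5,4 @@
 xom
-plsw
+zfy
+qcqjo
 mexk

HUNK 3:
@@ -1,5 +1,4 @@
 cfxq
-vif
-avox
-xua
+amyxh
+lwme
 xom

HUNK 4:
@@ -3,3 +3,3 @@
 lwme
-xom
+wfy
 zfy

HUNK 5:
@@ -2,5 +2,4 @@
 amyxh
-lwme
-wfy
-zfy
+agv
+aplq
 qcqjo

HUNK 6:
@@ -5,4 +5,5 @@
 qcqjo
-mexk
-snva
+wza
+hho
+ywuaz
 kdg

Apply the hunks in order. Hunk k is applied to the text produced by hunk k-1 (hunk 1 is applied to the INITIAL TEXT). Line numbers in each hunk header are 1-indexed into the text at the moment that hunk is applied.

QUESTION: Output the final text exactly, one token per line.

Answer: cfxq
amyxh
agv
aplq
qcqjo
wza
hho
ywuaz
kdg
jcw

Derivation:
Hunk 1: at line 4 remove [pux,pzxtt] add [plsw,mexk,snva] -> 10 lines: cfxq vif avox xua xom plsw mexk snva kdg jcw
Hunk 2: at line 5 remove [plsw] add [zfy,qcqjo] -> 11 lines: cfxq vif avox xua xom zfy qcqjo mexk snva kdg jcw
Hunk 3: at line 1 remove [vif,avox,xua] add [amyxh,lwme] -> 10 lines: cfxq amyxh lwme xom zfy qcqjo mexk snva kdg jcw
Hunk 4: at line 3 remove [xom] add [wfy] -> 10 lines: cfxq amyxh lwme wfy zfy qcqjo mexk snva kdg jcw
Hunk 5: at line 2 remove [lwme,wfy,zfy] add [agv,aplq] -> 9 lines: cfxq amyxh agv aplq qcqjo mexk snva kdg jcw
Hunk 6: at line 5 remove [mexk,snva] add [wza,hho,ywuaz] -> 10 lines: cfxq amyxh agv aplq qcqjo wza hho ywuaz kdg jcw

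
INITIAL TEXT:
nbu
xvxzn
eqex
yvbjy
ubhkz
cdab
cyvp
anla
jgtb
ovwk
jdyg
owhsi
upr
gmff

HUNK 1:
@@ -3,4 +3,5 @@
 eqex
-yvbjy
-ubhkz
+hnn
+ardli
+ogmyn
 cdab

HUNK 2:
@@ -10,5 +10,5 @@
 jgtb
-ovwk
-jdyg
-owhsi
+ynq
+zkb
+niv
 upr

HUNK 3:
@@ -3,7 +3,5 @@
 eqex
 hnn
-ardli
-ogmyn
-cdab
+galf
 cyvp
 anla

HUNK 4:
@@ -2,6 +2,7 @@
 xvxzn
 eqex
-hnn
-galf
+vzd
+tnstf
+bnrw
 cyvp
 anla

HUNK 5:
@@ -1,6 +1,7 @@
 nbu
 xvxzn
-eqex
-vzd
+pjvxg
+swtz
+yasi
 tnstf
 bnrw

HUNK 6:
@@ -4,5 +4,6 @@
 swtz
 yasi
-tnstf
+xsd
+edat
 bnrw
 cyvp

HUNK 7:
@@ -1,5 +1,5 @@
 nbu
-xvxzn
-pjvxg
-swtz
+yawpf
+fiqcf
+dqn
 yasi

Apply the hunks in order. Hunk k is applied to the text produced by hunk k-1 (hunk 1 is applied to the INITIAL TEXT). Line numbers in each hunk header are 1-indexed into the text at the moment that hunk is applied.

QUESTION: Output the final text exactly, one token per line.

Answer: nbu
yawpf
fiqcf
dqn
yasi
xsd
edat
bnrw
cyvp
anla
jgtb
ynq
zkb
niv
upr
gmff

Derivation:
Hunk 1: at line 3 remove [yvbjy,ubhkz] add [hnn,ardli,ogmyn] -> 15 lines: nbu xvxzn eqex hnn ardli ogmyn cdab cyvp anla jgtb ovwk jdyg owhsi upr gmff
Hunk 2: at line 10 remove [ovwk,jdyg,owhsi] add [ynq,zkb,niv] -> 15 lines: nbu xvxzn eqex hnn ardli ogmyn cdab cyvp anla jgtb ynq zkb niv upr gmff
Hunk 3: at line 3 remove [ardli,ogmyn,cdab] add [galf] -> 13 lines: nbu xvxzn eqex hnn galf cyvp anla jgtb ynq zkb niv upr gmff
Hunk 4: at line 2 remove [hnn,galf] add [vzd,tnstf,bnrw] -> 14 lines: nbu xvxzn eqex vzd tnstf bnrw cyvp anla jgtb ynq zkb niv upr gmff
Hunk 5: at line 1 remove [eqex,vzd] add [pjvxg,swtz,yasi] -> 15 lines: nbu xvxzn pjvxg swtz yasi tnstf bnrw cyvp anla jgtb ynq zkb niv upr gmff
Hunk 6: at line 4 remove [tnstf] add [xsd,edat] -> 16 lines: nbu xvxzn pjvxg swtz yasi xsd edat bnrw cyvp anla jgtb ynq zkb niv upr gmff
Hunk 7: at line 1 remove [xvxzn,pjvxg,swtz] add [yawpf,fiqcf,dqn] -> 16 lines: nbu yawpf fiqcf dqn yasi xsd edat bnrw cyvp anla jgtb ynq zkb niv upr gmff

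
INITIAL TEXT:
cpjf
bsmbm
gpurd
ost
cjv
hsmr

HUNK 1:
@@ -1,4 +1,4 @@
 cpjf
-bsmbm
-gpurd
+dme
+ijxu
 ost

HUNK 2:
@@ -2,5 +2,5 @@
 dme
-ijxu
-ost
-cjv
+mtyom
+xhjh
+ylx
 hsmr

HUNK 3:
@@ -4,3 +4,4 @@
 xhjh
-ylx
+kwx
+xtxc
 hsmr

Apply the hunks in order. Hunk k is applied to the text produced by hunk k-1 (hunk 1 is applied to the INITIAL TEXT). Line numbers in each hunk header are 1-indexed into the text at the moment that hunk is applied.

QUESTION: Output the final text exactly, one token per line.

Answer: cpjf
dme
mtyom
xhjh
kwx
xtxc
hsmr

Derivation:
Hunk 1: at line 1 remove [bsmbm,gpurd] add [dme,ijxu] -> 6 lines: cpjf dme ijxu ost cjv hsmr
Hunk 2: at line 2 remove [ijxu,ost,cjv] add [mtyom,xhjh,ylx] -> 6 lines: cpjf dme mtyom xhjh ylx hsmr
Hunk 3: at line 4 remove [ylx] add [kwx,xtxc] -> 7 lines: cpjf dme mtyom xhjh kwx xtxc hsmr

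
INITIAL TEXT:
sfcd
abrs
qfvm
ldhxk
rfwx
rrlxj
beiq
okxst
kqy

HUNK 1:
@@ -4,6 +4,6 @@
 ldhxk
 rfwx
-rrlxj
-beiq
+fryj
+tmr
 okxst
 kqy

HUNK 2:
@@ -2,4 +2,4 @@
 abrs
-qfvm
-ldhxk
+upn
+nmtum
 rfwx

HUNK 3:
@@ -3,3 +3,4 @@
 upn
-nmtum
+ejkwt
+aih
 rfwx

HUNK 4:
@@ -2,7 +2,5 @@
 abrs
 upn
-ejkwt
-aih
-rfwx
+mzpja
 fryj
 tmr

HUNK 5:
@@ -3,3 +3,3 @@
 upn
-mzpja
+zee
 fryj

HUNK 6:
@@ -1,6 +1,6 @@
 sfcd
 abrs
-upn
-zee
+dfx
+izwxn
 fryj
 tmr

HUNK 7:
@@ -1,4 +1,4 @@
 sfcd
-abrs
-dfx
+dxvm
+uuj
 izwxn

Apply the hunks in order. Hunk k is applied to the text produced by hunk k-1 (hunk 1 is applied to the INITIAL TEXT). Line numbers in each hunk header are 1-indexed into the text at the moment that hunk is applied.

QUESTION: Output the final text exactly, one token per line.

Answer: sfcd
dxvm
uuj
izwxn
fryj
tmr
okxst
kqy

Derivation:
Hunk 1: at line 4 remove [rrlxj,beiq] add [fryj,tmr] -> 9 lines: sfcd abrs qfvm ldhxk rfwx fryj tmr okxst kqy
Hunk 2: at line 2 remove [qfvm,ldhxk] add [upn,nmtum] -> 9 lines: sfcd abrs upn nmtum rfwx fryj tmr okxst kqy
Hunk 3: at line 3 remove [nmtum] add [ejkwt,aih] -> 10 lines: sfcd abrs upn ejkwt aih rfwx fryj tmr okxst kqy
Hunk 4: at line 2 remove [ejkwt,aih,rfwx] add [mzpja] -> 8 lines: sfcd abrs upn mzpja fryj tmr okxst kqy
Hunk 5: at line 3 remove [mzpja] add [zee] -> 8 lines: sfcd abrs upn zee fryj tmr okxst kqy
Hunk 6: at line 1 remove [upn,zee] add [dfx,izwxn] -> 8 lines: sfcd abrs dfx izwxn fryj tmr okxst kqy
Hunk 7: at line 1 remove [abrs,dfx] add [dxvm,uuj] -> 8 lines: sfcd dxvm uuj izwxn fryj tmr okxst kqy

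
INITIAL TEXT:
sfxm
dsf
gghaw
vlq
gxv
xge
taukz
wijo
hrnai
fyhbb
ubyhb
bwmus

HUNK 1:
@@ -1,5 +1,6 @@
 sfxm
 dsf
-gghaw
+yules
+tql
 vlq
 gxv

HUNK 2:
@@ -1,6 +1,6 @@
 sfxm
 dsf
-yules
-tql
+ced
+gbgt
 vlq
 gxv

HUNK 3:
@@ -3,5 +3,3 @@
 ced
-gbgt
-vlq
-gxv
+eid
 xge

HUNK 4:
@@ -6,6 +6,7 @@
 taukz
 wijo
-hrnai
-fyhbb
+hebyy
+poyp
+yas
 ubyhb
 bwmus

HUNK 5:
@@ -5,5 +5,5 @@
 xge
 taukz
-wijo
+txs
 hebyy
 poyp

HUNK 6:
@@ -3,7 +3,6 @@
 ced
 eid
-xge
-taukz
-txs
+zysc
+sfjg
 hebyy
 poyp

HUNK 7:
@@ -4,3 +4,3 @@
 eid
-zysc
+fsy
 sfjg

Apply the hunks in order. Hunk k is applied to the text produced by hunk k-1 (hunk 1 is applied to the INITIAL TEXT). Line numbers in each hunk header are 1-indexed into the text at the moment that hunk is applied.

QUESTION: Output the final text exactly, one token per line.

Answer: sfxm
dsf
ced
eid
fsy
sfjg
hebyy
poyp
yas
ubyhb
bwmus

Derivation:
Hunk 1: at line 1 remove [gghaw] add [yules,tql] -> 13 lines: sfxm dsf yules tql vlq gxv xge taukz wijo hrnai fyhbb ubyhb bwmus
Hunk 2: at line 1 remove [yules,tql] add [ced,gbgt] -> 13 lines: sfxm dsf ced gbgt vlq gxv xge taukz wijo hrnai fyhbb ubyhb bwmus
Hunk 3: at line 3 remove [gbgt,vlq,gxv] add [eid] -> 11 lines: sfxm dsf ced eid xge taukz wijo hrnai fyhbb ubyhb bwmus
Hunk 4: at line 6 remove [hrnai,fyhbb] add [hebyy,poyp,yas] -> 12 lines: sfxm dsf ced eid xge taukz wijo hebyy poyp yas ubyhb bwmus
Hunk 5: at line 5 remove [wijo] add [txs] -> 12 lines: sfxm dsf ced eid xge taukz txs hebyy poyp yas ubyhb bwmus
Hunk 6: at line 3 remove [xge,taukz,txs] add [zysc,sfjg] -> 11 lines: sfxm dsf ced eid zysc sfjg hebyy poyp yas ubyhb bwmus
Hunk 7: at line 4 remove [zysc] add [fsy] -> 11 lines: sfxm dsf ced eid fsy sfjg hebyy poyp yas ubyhb bwmus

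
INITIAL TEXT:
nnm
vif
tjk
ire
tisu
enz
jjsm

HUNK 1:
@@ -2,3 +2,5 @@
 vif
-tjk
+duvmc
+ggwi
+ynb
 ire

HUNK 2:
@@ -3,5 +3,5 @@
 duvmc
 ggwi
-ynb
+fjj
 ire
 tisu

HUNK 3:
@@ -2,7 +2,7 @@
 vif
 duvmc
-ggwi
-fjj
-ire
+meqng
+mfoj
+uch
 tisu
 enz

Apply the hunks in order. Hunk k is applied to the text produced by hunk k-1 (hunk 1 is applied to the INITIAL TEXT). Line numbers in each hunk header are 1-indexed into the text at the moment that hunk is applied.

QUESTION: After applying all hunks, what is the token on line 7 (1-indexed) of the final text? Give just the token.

Hunk 1: at line 2 remove [tjk] add [duvmc,ggwi,ynb] -> 9 lines: nnm vif duvmc ggwi ynb ire tisu enz jjsm
Hunk 2: at line 3 remove [ynb] add [fjj] -> 9 lines: nnm vif duvmc ggwi fjj ire tisu enz jjsm
Hunk 3: at line 2 remove [ggwi,fjj,ire] add [meqng,mfoj,uch] -> 9 lines: nnm vif duvmc meqng mfoj uch tisu enz jjsm
Final line 7: tisu

Answer: tisu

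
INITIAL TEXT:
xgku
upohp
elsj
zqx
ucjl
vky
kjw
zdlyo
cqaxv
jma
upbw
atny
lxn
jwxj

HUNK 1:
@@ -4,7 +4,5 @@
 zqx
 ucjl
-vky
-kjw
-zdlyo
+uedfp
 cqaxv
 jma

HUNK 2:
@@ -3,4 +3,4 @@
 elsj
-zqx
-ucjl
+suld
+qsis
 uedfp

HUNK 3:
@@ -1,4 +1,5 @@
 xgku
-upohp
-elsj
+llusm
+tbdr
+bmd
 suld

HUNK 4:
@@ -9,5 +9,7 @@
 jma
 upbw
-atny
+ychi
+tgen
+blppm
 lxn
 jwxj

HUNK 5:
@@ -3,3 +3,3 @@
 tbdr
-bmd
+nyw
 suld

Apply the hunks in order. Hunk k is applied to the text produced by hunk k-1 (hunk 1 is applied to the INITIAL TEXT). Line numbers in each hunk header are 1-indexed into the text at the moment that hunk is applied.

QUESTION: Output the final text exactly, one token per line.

Answer: xgku
llusm
tbdr
nyw
suld
qsis
uedfp
cqaxv
jma
upbw
ychi
tgen
blppm
lxn
jwxj

Derivation:
Hunk 1: at line 4 remove [vky,kjw,zdlyo] add [uedfp] -> 12 lines: xgku upohp elsj zqx ucjl uedfp cqaxv jma upbw atny lxn jwxj
Hunk 2: at line 3 remove [zqx,ucjl] add [suld,qsis] -> 12 lines: xgku upohp elsj suld qsis uedfp cqaxv jma upbw atny lxn jwxj
Hunk 3: at line 1 remove [upohp,elsj] add [llusm,tbdr,bmd] -> 13 lines: xgku llusm tbdr bmd suld qsis uedfp cqaxv jma upbw atny lxn jwxj
Hunk 4: at line 9 remove [atny] add [ychi,tgen,blppm] -> 15 lines: xgku llusm tbdr bmd suld qsis uedfp cqaxv jma upbw ychi tgen blppm lxn jwxj
Hunk 5: at line 3 remove [bmd] add [nyw] -> 15 lines: xgku llusm tbdr nyw suld qsis uedfp cqaxv jma upbw ychi tgen blppm lxn jwxj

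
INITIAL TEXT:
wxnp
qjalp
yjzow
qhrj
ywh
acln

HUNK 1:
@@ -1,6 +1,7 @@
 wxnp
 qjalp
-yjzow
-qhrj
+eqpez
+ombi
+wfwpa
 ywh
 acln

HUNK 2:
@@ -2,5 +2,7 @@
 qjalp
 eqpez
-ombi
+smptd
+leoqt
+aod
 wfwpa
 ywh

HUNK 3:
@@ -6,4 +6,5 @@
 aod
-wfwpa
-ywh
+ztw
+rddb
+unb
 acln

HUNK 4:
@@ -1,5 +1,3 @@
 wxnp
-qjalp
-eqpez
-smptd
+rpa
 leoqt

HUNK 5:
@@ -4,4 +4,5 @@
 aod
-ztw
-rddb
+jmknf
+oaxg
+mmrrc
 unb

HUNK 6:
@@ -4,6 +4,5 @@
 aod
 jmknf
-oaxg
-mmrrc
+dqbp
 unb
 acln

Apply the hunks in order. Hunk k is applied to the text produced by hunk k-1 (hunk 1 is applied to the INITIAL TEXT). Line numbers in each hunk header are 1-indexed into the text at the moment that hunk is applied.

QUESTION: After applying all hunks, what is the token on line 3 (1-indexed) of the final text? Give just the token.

Answer: leoqt

Derivation:
Hunk 1: at line 1 remove [yjzow,qhrj] add [eqpez,ombi,wfwpa] -> 7 lines: wxnp qjalp eqpez ombi wfwpa ywh acln
Hunk 2: at line 2 remove [ombi] add [smptd,leoqt,aod] -> 9 lines: wxnp qjalp eqpez smptd leoqt aod wfwpa ywh acln
Hunk 3: at line 6 remove [wfwpa,ywh] add [ztw,rddb,unb] -> 10 lines: wxnp qjalp eqpez smptd leoqt aod ztw rddb unb acln
Hunk 4: at line 1 remove [qjalp,eqpez,smptd] add [rpa] -> 8 lines: wxnp rpa leoqt aod ztw rddb unb acln
Hunk 5: at line 4 remove [ztw,rddb] add [jmknf,oaxg,mmrrc] -> 9 lines: wxnp rpa leoqt aod jmknf oaxg mmrrc unb acln
Hunk 6: at line 4 remove [oaxg,mmrrc] add [dqbp] -> 8 lines: wxnp rpa leoqt aod jmknf dqbp unb acln
Final line 3: leoqt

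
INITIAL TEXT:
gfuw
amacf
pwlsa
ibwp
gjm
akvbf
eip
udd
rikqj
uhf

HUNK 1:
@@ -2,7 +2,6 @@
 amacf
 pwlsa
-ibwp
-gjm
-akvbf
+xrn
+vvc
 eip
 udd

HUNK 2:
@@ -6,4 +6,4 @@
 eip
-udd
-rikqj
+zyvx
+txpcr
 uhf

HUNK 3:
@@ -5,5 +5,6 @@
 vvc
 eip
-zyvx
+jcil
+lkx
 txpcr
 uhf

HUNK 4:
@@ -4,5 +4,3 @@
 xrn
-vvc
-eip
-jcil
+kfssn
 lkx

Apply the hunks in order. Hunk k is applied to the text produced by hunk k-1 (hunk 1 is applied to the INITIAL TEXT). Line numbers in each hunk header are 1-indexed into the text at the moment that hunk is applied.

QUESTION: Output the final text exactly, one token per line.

Hunk 1: at line 2 remove [ibwp,gjm,akvbf] add [xrn,vvc] -> 9 lines: gfuw amacf pwlsa xrn vvc eip udd rikqj uhf
Hunk 2: at line 6 remove [udd,rikqj] add [zyvx,txpcr] -> 9 lines: gfuw amacf pwlsa xrn vvc eip zyvx txpcr uhf
Hunk 3: at line 5 remove [zyvx] add [jcil,lkx] -> 10 lines: gfuw amacf pwlsa xrn vvc eip jcil lkx txpcr uhf
Hunk 4: at line 4 remove [vvc,eip,jcil] add [kfssn] -> 8 lines: gfuw amacf pwlsa xrn kfssn lkx txpcr uhf

Answer: gfuw
amacf
pwlsa
xrn
kfssn
lkx
txpcr
uhf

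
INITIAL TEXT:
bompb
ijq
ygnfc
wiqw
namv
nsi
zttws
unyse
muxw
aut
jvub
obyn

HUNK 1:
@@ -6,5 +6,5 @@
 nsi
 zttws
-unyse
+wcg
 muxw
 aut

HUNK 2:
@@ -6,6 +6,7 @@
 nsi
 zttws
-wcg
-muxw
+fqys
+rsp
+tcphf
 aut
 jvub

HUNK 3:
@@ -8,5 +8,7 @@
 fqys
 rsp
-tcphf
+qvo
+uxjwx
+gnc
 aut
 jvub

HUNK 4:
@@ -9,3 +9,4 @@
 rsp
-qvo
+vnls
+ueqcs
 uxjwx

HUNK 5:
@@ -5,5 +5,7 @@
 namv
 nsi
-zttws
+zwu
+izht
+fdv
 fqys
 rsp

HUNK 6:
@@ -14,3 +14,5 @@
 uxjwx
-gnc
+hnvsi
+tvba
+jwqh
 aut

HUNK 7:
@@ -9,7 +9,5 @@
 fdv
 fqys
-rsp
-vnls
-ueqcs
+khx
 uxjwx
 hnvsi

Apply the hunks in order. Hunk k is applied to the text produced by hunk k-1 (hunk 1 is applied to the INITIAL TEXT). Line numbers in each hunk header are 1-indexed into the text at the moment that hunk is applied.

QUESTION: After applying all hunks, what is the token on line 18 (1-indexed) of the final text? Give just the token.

Answer: obyn

Derivation:
Hunk 1: at line 6 remove [unyse] add [wcg] -> 12 lines: bompb ijq ygnfc wiqw namv nsi zttws wcg muxw aut jvub obyn
Hunk 2: at line 6 remove [wcg,muxw] add [fqys,rsp,tcphf] -> 13 lines: bompb ijq ygnfc wiqw namv nsi zttws fqys rsp tcphf aut jvub obyn
Hunk 3: at line 8 remove [tcphf] add [qvo,uxjwx,gnc] -> 15 lines: bompb ijq ygnfc wiqw namv nsi zttws fqys rsp qvo uxjwx gnc aut jvub obyn
Hunk 4: at line 9 remove [qvo] add [vnls,ueqcs] -> 16 lines: bompb ijq ygnfc wiqw namv nsi zttws fqys rsp vnls ueqcs uxjwx gnc aut jvub obyn
Hunk 5: at line 5 remove [zttws] add [zwu,izht,fdv] -> 18 lines: bompb ijq ygnfc wiqw namv nsi zwu izht fdv fqys rsp vnls ueqcs uxjwx gnc aut jvub obyn
Hunk 6: at line 14 remove [gnc] add [hnvsi,tvba,jwqh] -> 20 lines: bompb ijq ygnfc wiqw namv nsi zwu izht fdv fqys rsp vnls ueqcs uxjwx hnvsi tvba jwqh aut jvub obyn
Hunk 7: at line 9 remove [rsp,vnls,ueqcs] add [khx] -> 18 lines: bompb ijq ygnfc wiqw namv nsi zwu izht fdv fqys khx uxjwx hnvsi tvba jwqh aut jvub obyn
Final line 18: obyn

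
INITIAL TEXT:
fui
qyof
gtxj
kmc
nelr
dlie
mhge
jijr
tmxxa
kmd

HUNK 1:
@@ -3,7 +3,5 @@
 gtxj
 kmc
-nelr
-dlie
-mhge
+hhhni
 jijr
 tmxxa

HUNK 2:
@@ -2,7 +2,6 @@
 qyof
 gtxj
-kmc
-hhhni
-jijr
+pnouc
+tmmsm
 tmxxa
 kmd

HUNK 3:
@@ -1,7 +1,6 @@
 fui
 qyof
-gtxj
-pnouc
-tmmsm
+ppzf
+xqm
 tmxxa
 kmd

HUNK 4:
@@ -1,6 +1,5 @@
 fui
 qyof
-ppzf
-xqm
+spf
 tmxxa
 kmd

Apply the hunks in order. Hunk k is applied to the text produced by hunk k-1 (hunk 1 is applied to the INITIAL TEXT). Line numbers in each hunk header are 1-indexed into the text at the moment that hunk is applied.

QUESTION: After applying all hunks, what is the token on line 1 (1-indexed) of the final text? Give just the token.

Hunk 1: at line 3 remove [nelr,dlie,mhge] add [hhhni] -> 8 lines: fui qyof gtxj kmc hhhni jijr tmxxa kmd
Hunk 2: at line 2 remove [kmc,hhhni,jijr] add [pnouc,tmmsm] -> 7 lines: fui qyof gtxj pnouc tmmsm tmxxa kmd
Hunk 3: at line 1 remove [gtxj,pnouc,tmmsm] add [ppzf,xqm] -> 6 lines: fui qyof ppzf xqm tmxxa kmd
Hunk 4: at line 1 remove [ppzf,xqm] add [spf] -> 5 lines: fui qyof spf tmxxa kmd
Final line 1: fui

Answer: fui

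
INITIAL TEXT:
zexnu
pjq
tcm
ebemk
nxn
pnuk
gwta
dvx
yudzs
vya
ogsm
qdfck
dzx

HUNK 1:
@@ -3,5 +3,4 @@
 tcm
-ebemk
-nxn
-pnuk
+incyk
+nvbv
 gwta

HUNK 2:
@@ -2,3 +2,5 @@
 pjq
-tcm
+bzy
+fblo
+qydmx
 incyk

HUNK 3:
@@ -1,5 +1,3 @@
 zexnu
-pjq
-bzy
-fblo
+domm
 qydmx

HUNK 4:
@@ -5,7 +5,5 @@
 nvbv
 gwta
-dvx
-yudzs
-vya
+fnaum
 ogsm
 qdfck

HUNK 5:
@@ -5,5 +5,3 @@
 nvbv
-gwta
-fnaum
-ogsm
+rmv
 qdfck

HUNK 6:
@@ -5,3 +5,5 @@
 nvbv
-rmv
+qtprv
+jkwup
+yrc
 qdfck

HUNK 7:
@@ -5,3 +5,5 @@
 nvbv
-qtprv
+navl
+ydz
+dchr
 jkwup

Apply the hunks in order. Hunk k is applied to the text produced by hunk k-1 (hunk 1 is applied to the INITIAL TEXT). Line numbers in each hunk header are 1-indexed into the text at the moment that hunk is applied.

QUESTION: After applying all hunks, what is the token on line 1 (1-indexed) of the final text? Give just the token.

Answer: zexnu

Derivation:
Hunk 1: at line 3 remove [ebemk,nxn,pnuk] add [incyk,nvbv] -> 12 lines: zexnu pjq tcm incyk nvbv gwta dvx yudzs vya ogsm qdfck dzx
Hunk 2: at line 2 remove [tcm] add [bzy,fblo,qydmx] -> 14 lines: zexnu pjq bzy fblo qydmx incyk nvbv gwta dvx yudzs vya ogsm qdfck dzx
Hunk 3: at line 1 remove [pjq,bzy,fblo] add [domm] -> 12 lines: zexnu domm qydmx incyk nvbv gwta dvx yudzs vya ogsm qdfck dzx
Hunk 4: at line 5 remove [dvx,yudzs,vya] add [fnaum] -> 10 lines: zexnu domm qydmx incyk nvbv gwta fnaum ogsm qdfck dzx
Hunk 5: at line 5 remove [gwta,fnaum,ogsm] add [rmv] -> 8 lines: zexnu domm qydmx incyk nvbv rmv qdfck dzx
Hunk 6: at line 5 remove [rmv] add [qtprv,jkwup,yrc] -> 10 lines: zexnu domm qydmx incyk nvbv qtprv jkwup yrc qdfck dzx
Hunk 7: at line 5 remove [qtprv] add [navl,ydz,dchr] -> 12 lines: zexnu domm qydmx incyk nvbv navl ydz dchr jkwup yrc qdfck dzx
Final line 1: zexnu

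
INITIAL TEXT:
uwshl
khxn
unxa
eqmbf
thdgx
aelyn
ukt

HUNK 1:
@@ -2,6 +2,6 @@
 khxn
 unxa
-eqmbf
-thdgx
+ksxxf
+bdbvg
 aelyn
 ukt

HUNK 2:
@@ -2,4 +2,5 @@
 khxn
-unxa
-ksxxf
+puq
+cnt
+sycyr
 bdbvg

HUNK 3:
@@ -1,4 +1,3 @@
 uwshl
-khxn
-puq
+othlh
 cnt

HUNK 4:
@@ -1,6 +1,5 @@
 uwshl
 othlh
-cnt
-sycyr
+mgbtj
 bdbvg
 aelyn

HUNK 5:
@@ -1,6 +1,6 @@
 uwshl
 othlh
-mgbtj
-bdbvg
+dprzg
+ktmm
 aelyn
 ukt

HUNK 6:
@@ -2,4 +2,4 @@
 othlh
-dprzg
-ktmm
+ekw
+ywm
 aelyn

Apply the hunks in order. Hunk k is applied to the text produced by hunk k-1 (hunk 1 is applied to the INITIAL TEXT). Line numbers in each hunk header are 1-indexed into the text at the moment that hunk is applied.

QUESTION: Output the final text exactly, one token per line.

Answer: uwshl
othlh
ekw
ywm
aelyn
ukt

Derivation:
Hunk 1: at line 2 remove [eqmbf,thdgx] add [ksxxf,bdbvg] -> 7 lines: uwshl khxn unxa ksxxf bdbvg aelyn ukt
Hunk 2: at line 2 remove [unxa,ksxxf] add [puq,cnt,sycyr] -> 8 lines: uwshl khxn puq cnt sycyr bdbvg aelyn ukt
Hunk 3: at line 1 remove [khxn,puq] add [othlh] -> 7 lines: uwshl othlh cnt sycyr bdbvg aelyn ukt
Hunk 4: at line 1 remove [cnt,sycyr] add [mgbtj] -> 6 lines: uwshl othlh mgbtj bdbvg aelyn ukt
Hunk 5: at line 1 remove [mgbtj,bdbvg] add [dprzg,ktmm] -> 6 lines: uwshl othlh dprzg ktmm aelyn ukt
Hunk 6: at line 2 remove [dprzg,ktmm] add [ekw,ywm] -> 6 lines: uwshl othlh ekw ywm aelyn ukt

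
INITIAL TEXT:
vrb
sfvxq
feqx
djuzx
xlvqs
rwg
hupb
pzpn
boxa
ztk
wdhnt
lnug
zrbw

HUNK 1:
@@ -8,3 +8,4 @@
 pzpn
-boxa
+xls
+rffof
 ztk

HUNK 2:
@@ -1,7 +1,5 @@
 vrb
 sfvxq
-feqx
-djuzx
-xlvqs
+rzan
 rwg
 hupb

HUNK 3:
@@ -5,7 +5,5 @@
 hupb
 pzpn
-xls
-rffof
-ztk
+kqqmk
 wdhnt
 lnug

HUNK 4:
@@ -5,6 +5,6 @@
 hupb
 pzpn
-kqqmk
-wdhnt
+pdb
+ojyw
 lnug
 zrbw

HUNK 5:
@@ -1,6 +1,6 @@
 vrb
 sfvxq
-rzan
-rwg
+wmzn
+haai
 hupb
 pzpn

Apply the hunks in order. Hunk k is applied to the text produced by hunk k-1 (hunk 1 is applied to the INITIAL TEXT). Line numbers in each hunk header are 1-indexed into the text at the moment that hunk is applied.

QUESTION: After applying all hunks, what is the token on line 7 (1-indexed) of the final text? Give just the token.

Answer: pdb

Derivation:
Hunk 1: at line 8 remove [boxa] add [xls,rffof] -> 14 lines: vrb sfvxq feqx djuzx xlvqs rwg hupb pzpn xls rffof ztk wdhnt lnug zrbw
Hunk 2: at line 1 remove [feqx,djuzx,xlvqs] add [rzan] -> 12 lines: vrb sfvxq rzan rwg hupb pzpn xls rffof ztk wdhnt lnug zrbw
Hunk 3: at line 5 remove [xls,rffof,ztk] add [kqqmk] -> 10 lines: vrb sfvxq rzan rwg hupb pzpn kqqmk wdhnt lnug zrbw
Hunk 4: at line 5 remove [kqqmk,wdhnt] add [pdb,ojyw] -> 10 lines: vrb sfvxq rzan rwg hupb pzpn pdb ojyw lnug zrbw
Hunk 5: at line 1 remove [rzan,rwg] add [wmzn,haai] -> 10 lines: vrb sfvxq wmzn haai hupb pzpn pdb ojyw lnug zrbw
Final line 7: pdb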